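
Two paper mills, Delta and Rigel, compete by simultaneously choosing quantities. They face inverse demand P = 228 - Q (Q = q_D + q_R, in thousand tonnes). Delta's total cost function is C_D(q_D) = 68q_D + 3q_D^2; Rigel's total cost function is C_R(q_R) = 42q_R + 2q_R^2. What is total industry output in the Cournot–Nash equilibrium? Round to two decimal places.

44.72

Delta's profit: π_D = (228 - Q)q_D - (68q_D + 3q_D²). Setting ∂π_D/∂q_D = 0: 160 - 8q_D - (q_R) = 0.
Rigel's first-order condition: 186 - 6q_R - (q_D) = 0.
Rearranging gives the reaction functions q_D = (160 - q_R)/8 and q_R = (186 - q_D)/6.
Solving the pair: q_D = 774/47, q_R = 1328/47.
Total output Q = 774/47 + 1328/47 = 44.7234.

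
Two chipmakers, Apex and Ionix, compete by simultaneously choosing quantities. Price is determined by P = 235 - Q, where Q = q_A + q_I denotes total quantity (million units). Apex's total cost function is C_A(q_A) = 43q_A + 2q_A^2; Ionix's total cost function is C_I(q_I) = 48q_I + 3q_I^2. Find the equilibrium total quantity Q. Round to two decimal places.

Apex's profit: π_A = (235 - Q)q_A - (43q_A + 2q_A²). Setting ∂π_A/∂q_A = 0: 192 - 6q_A - (q_I) = 0.
Ionix's first-order condition: 187 - 8q_I - (q_A) = 0.
Rearranging gives the reaction functions q_A = (192 - q_I)/6 and q_I = (187 - q_A)/8.
Substituting one into the other gives q_A = 1349/47 and q_I = 930/47.
Total output Q = 1349/47 + 930/47 = 48.4894.

48.49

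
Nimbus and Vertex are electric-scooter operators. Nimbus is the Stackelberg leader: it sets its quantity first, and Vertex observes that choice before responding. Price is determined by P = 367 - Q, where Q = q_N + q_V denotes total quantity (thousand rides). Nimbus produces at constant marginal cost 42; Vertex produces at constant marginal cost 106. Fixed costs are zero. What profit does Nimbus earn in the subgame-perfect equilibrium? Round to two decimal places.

Solve by backward induction. Given q_N, the follower Vertex maximises π_V = (367 - q_N - q_V)q_V - 106q_V.
Setting the follower's marginal profit to zero, 261 - q_N - 2q_V = 0, i.e. q_V = (261 - q_N)/2.
Nimbus substitutes q_V(q_N) into its own profit: π_N = q_N(367 - q_N - (261 - q_N)/2) - 42q_N = (473/2 - (1/2)q_N)q_N - 42q_N.
Maximising: ∂π_N/∂q_N = 389/2 - q_N = 0, giving q_N = 389/2.
Then q_V = (261 - 389/2)/2 = 133/4.
Price P = 367 - 911/4 = 557/4.
Nimbus's profit: (557/4 - 42)·(389/2) = 18915.1250.

18915.13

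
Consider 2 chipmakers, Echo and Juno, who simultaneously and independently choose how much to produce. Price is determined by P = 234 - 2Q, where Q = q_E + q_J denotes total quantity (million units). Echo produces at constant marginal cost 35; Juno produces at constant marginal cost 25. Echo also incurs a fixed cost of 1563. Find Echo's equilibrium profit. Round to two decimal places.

Echo's profit: π_E = (234 - 2Q)q_E - (35q_E). Setting ∂π_E/∂q_E = 0: 199 - 4q_E - 2(q_J) = 0.
Juno's profit: π_J = (234 - 2Q)q_J - (25q_J). Setting ∂π_J/∂q_J = 0: 209 - 4q_J - 2(q_E) = 0.
Rearranging gives the reaction functions q_E = (199 - 2q_J)/4 and q_J = (209 - 2q_E)/4.
Substituting one into the other gives q_E = 63/2 and q_J = 73/2.
Price P = 234 - 2·68 = 98.
Echo's profit: (98 - 35)·(63/2) - 1563 = 843/2.

421.50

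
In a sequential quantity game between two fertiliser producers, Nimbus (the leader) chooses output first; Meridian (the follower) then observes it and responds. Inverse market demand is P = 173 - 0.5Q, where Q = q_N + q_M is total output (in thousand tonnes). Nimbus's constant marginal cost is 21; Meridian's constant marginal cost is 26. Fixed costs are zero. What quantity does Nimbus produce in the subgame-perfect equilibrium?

157

The follower Meridian best-responds to any q_N: π_M = (173 - 0.5Q)q_M - 26q_M.
Follower FOC: 147 - (1/2)q_N - q_M = 0, so q_M(q_N) = (147 - (1/2)q_N).
The leader anticipates this reaction. Substituting into P = 173 - 0.5Q gives P = 199/2 - (1/4)q_N, so π_N = (199/2 - (1/4)q_N)q_N - 21q_N.
Maximising: ∂π_N/∂q_N = 157/2 - (1/2)q_N = 0, giving q_N = 157.
Then q_M = (147 - (1/2)·157) = 137/2.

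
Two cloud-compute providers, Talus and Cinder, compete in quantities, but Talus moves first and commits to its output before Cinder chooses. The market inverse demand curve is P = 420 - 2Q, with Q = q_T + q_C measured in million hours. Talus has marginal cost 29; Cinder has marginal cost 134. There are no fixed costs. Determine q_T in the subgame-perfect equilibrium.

The follower Cinder best-responds to any q_T: π_C = (420 - 2Q)q_C - 134q_C.
Follower FOC: 286 - 2q_T - 4q_C = 0, so q_C(q_T) = (286 - 2q_T)/4.
The leader anticipates this reaction. Substituting into P = 420 - 2Q gives P = 277 - q_T, so π_T = (277 - q_T)q_T - 29q_T.
Maximising: ∂π_T/∂q_T = 248 - 2q_T = 0, giving q_T = 124.
Then q_C = (286 - 2·124)/4 = 19/2.

124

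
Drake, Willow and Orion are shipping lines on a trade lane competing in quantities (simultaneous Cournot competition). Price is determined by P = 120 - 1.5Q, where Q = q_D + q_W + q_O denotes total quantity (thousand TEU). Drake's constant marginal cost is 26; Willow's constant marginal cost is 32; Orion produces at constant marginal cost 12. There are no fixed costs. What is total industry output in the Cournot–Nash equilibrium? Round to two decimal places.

Drake's profit: π_D = (120 - 1.5Q)q_D - (26q_D). Setting ∂π_D/∂q_D = 0: 94 - 3q_D - (3/2)(q_W + q_O) = 0.
Willow's first-order condition: 88 - 3q_W - (3/2)(q_D + q_O) = 0.
Orion's first-order condition: 108 - 3q_O - (3/2)(q_D + q_W) = 0.
Adding the 3 first-order conditions: 290 − 6Q = 0, so Q = 145/3.
Back-substituting: q_D = (94 − 145/2)/(3/2) = 43/3, q_W = (88 − 145/2)/(3/2) = 31/3, q_O = (108 − 145/2)/(3/2) = 71/3.
Total output Q = 43/3 + 31/3 + 71/3 = 145/3.

48.33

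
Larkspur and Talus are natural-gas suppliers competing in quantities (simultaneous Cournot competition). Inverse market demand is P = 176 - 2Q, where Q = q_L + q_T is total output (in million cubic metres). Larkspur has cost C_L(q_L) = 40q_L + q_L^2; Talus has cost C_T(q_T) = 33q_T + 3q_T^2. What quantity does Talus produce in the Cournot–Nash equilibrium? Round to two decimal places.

10.46

Larkspur's profit: π_L = (176 - 2Q)q_L - (40q_L + q_L²). Setting ∂π_L/∂q_L = 0: 136 - 6q_L - 2(q_T) = 0.
Talus's first-order condition: 143 - 10q_T - 2(q_L) = 0.
Rearranging gives the reaction functions q_L = (136 - 2q_T)/6 and q_T = (143 - 2q_L)/10.
Solving the pair: q_L = 537/28, q_T = 293/28.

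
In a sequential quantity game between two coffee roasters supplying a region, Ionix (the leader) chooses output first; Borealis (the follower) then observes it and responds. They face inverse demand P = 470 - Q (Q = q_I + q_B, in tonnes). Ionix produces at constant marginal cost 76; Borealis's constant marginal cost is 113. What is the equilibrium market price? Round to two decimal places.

183.75

The follower Borealis best-responds to any q_I: π_B = (470 - Q)q_B - 113q_B.
∂π_B/∂q_B = 357 - q_I - 2q_B = 0 gives the reaction function q_B = (357 - q_I)/2.
Ionix substitutes q_B(q_I) into its own profit: π_I = q_I(470 - q_I - (357 - q_I)/2) - 76q_I = (583/2 - (1/2)q_I)q_I - 76q_I.
Leader FOC: 431/2 - q_I = 0, so q_I = 431/2.
Then q_B = (357 - 431/2)/2 = 283/4.
Total output Q = 1145/4, so price P = 470 - 1145/4 = 735/4.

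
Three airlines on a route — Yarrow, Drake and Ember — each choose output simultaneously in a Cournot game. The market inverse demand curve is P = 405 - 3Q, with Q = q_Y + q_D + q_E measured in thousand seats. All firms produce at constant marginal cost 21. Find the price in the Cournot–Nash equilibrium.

Each firm earns π_i = (405 - 3Q)q_i - 21q_i.
Setting ∂π_i/∂q_i = 0 with rivals' quantities fixed: 384 - 6q_i - 3·Σ_{j≠i} q_j = 0.
With identical firms every q_j equals q_i, so Σ_{j≠i} q_j = 2q_i and 384 = 12q_i, giving q_i = 32.
Total output Q = 96, so price P = 405 - 3·96 = 117.

117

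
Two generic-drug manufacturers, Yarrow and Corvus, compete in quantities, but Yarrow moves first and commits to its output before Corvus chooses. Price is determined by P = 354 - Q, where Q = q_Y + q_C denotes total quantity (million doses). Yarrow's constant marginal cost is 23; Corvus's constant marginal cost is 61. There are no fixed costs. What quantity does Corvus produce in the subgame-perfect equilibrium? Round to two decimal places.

54.25

The follower Corvus best-responds to any q_Y: π_C = (354 - Q)q_C - 61q_C.
Follower FOC: 293 - q_Y - 2q_C = 0, so q_C(q_Y) = (293 - q_Y)/2.
The leader anticipates this reaction. Substituting into P = 354 - Q gives P = 415/2 - (1/2)q_Y, so π_Y = (415/2 - (1/2)q_Y)q_Y - 23q_Y.
Maximising: ∂π_Y/∂q_Y = 369/2 - q_Y = 0, giving q_Y = 369/2.
Then q_C = (293 - 369/2)/2 = 217/4.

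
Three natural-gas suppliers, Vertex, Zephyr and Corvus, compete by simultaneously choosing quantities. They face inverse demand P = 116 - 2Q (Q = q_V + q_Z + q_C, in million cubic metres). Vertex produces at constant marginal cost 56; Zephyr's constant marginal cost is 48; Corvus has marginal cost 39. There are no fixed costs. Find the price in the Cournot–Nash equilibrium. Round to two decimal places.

Vertex's profit: π_V = (116 - 2Q)q_V - (56q_V). Setting ∂π_V/∂q_V = 0: 60 - 4q_V - 2(q_Z + q_C) = 0.
Zephyr's first-order condition: 68 - 4q_Z - 2(q_V + q_C) = 0.
Corvus's profit: π_C = (116 - 2Q)q_C - (39q_C). Setting ∂π_C/∂q_C = 0: 77 - 4q_C - 2(q_V + q_Z) = 0.
Adding the 3 first-order conditions: 205 − 8Q = 0, so Q = 205/8.
Back-substituting: q_V = (60 − 205/4)/2 = 35/8, q_Z = (68 − 205/4)/2 = 67/8, q_C = (77 − 205/4)/2 = 103/8.
Total output Q = 205/8, so price P = 116 - 2·(205/8) = 259/4.

64.75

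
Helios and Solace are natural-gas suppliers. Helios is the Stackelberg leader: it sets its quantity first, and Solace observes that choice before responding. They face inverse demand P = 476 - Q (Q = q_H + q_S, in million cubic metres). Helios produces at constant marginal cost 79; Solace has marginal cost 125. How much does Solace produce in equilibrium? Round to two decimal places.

64.75

Solve by backward induction. Given q_H, the follower Solace maximises π_S = (476 - q_H - q_S)q_S - 125q_S.
Follower FOC: 351 - q_H - 2q_S = 0, so q_S(q_H) = (351 - q_H)/2.
Helios substitutes q_S(q_H) into its own profit: π_H = q_H(476 - q_H - (351 - q_H)/2) - 79q_H = (601/2 - (1/2)q_H)q_H - 79q_H.
Leader FOC: 443/2 - q_H = 0, so q_H = 443/2.
Then q_S = (351 - 443/2)/2 = 259/4.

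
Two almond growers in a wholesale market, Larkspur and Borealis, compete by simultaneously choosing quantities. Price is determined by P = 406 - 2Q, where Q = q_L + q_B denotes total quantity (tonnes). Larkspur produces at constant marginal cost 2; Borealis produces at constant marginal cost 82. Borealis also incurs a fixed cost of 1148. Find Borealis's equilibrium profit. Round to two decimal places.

2159.56

Larkspur's profit: π_L = (406 - 2Q)q_L - (2q_L). Setting ∂π_L/∂q_L = 0: 404 - 4q_L - 2(q_B) = 0.
Borealis's first-order condition: 324 - 4q_B - 2(q_L) = 0.
Rearranging gives the reaction functions q_L = (404 - 2q_B)/4 and q_B = (324 - 2q_L)/4.
Solving the pair: q_L = 242/3, q_B = 122/3.
Price P = 406 - 2·(364/3) = 490/3.
Borealis's profit: (490/3 - 82)·(122/3) - 1148 = 2159.5556.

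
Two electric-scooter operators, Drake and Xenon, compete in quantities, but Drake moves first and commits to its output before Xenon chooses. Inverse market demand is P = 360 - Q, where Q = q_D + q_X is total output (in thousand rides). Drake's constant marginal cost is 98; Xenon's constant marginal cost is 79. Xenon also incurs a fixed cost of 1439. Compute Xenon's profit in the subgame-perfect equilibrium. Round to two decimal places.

4921.06

Solve by backward induction. Given q_D, the follower Xenon maximises π_X = (360 - q_D - q_X)q_X - 79q_X.
∂π_X/∂q_X = 281 - q_D - 2q_X = 0 gives the reaction function q_X = (281 - q_D)/2.
The leader anticipates this reaction. Substituting into P = 360 - Q gives P = 439/2 - (1/2)q_D, so π_D = (439/2 - (1/2)q_D)q_D - 98q_D.
Maximising: ∂π_D/∂q_D = 243/2 - q_D = 0, giving q_D = 243/2.
Then q_X = (281 - 243/2)/2 = 319/4.
Price P = 360 - 805/4 = 635/4.
Xenon's profit: (635/4 - 79)·(319/4) - 1439 = 4921.0625.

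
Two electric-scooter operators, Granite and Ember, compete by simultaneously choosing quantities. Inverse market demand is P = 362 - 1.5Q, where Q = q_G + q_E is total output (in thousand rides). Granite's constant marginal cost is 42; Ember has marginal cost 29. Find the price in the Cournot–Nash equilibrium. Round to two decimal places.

Granite's profit: π_G = (362 - 1.5Q)q_G - (42q_G). Setting ∂π_G/∂q_G = 0: 320 - 3q_G - (3/2)(q_E) = 0.
Ember's first-order condition: 333 - 3q_E - (3/2)(q_G) = 0.
Best responses: q_G = (320 - (3/2)q_E)/3, q_E = (333 - (3/2)q_G)/3.
Solving the pair: q_G = 614/9, q_E = 692/9.
Total output Q = 1306/9, so price P = 362 - (3/2)·(1306/9) = 433/3.

144.33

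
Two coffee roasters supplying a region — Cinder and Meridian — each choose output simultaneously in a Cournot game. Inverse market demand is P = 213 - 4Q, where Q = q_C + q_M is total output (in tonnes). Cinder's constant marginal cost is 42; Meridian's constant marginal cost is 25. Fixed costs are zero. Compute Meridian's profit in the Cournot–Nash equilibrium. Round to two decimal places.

1167.36

Cinder's profit: π_C = (213 - 4Q)q_C - (42q_C). Setting ∂π_C/∂q_C = 0: 171 - 8q_C - 4(q_M) = 0.
Meridian's profit: π_M = (213 - 4Q)q_M - (25q_M). Setting ∂π_M/∂q_M = 0: 188 - 8q_M - 4(q_C) = 0.
Best responses: q_C = (171 - 4q_M)/8, q_M = (188 - 4q_C)/8.
Substituting one into the other gives q_C = 77/6 and q_M = 205/12.
Price P = 213 - 4·(359/12) = 280/3.
Meridian's profit: (280/3 - 25)·(205/12) = 1167.3611.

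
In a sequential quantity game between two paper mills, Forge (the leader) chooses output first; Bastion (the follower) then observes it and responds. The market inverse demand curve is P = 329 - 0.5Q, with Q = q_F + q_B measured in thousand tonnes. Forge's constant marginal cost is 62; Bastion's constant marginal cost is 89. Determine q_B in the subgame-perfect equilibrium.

93

The follower Bastion best-responds to any q_F: π_B = (329 - 0.5Q)q_B - 89q_B.
∂π_B/∂q_B = 240 - (1/2)q_F - q_B = 0 gives the reaction function q_B = (240 - (1/2)q_F).
Forge substitutes q_B(q_F) into its own profit: π_F = q_F(329 - (1/2)q_F - (240 - (1/2)q_F)/2) - 62q_F = (209 - (1/4)q_F)q_F - 62q_F.
Leader FOC: 147 - (1/2)q_F = 0, so q_F = 294.
Then q_B = (240 - (1/2)·294) = 93.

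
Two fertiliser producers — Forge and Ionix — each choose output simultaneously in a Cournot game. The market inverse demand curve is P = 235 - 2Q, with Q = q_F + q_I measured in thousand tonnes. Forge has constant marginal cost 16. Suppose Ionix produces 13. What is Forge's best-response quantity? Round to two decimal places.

With the rival's output fixed at 13, Forge's profit is π_F = (235 - 2·13 - 2q_F)q_F - (16q_F) = (209 - 2q_F)q_F - (16q_F).
∂π_F/∂q_F = 193 - 4q_F = 0, so q_F = 193/4.

48.25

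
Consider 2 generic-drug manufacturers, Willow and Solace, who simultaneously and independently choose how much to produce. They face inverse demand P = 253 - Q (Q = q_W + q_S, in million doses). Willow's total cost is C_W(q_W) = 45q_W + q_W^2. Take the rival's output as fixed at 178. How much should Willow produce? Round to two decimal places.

7.50

With the rival's output fixed at 178, Willow's profit is π_W = (253 - 178 - q_W)q_W - (45q_W + q_W²) = (75 - q_W)q_W - (45q_W + q_W²).
∂π_W/∂q_W = 30 - 4q_W = 0, so q_W = 15/2.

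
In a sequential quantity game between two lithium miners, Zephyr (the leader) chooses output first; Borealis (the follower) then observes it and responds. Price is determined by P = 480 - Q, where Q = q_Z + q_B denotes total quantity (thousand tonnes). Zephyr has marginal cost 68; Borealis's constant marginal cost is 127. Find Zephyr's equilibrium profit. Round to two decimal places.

27730.13

Solve by backward induction. Given q_Z, the follower Borealis maximises π_B = (480 - q_Z - q_B)q_B - 127q_B.
Setting the follower's marginal profit to zero, 353 - q_Z - 2q_B = 0, i.e. q_B = (353 - q_Z)/2.
Zephyr substitutes q_B(q_Z) into its own profit: π_Z = q_Z(480 - q_Z - (353 - q_Z)/2) - 68q_Z = (607/2 - (1/2)q_Z)q_Z - 68q_Z.
Maximising: ∂π_Z/∂q_Z = 471/2 - q_Z = 0, giving q_Z = 471/2.
Then q_B = (353 - 471/2)/2 = 235/4.
Price P = 480 - 1177/4 = 743/4.
Zephyr's profit: (743/4 - 68)·(471/2) = 27730.1250.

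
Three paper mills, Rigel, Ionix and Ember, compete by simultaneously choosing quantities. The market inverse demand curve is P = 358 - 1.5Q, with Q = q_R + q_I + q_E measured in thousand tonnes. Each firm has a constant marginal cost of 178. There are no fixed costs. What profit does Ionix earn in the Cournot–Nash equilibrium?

1350

Each firm earns π_i = (358 - 1.5Q)q_i - 178q_i.
First-order condition (treating rivals' output as given): 180 - 3q_i - (3/2)·Σ_{j≠i} q_j = 0.
With identical firms every q_j equals q_i, so Σ_{j≠i} q_j = 2q_i and 180 = 6q_i, giving q_i = 30.
Price P = 358 - (3/2)·90 = 223.
Ionix's profit: (223 - 178)·30 = 1350.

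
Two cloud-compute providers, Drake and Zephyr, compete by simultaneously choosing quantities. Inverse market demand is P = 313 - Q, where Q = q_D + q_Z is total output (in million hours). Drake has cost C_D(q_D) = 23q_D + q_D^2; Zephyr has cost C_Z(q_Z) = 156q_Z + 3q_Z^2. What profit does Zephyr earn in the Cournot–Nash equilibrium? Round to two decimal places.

475.52

Drake's profit: π_D = (313 - Q)q_D - (23q_D + q_D²). Setting ∂π_D/∂q_D = 0: 290 - 4q_D - (q_Z) = 0.
Zephyr's first-order condition: 157 - 8q_Z - (q_D) = 0.
Rearranging gives the reaction functions q_D = (290 - q_Z)/4 and q_Z = (157 - q_D)/8.
Substituting one into the other gives q_D = 69.7742 and q_Z = 338/31.
Price P = 313 - 80.6774 = 232.3226.
Zephyr's profit: 232.3226·(338/31) - 156·(338/31) - 3(338/31)² = 475.5213.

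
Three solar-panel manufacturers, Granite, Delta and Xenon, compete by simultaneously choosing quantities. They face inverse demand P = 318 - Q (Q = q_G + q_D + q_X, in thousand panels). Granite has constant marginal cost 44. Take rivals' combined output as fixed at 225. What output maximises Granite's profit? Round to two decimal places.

24.50

With rivals' combined output fixed at 225, Granite's profit is π_G = (318 - 225 - q_G)q_G - (44q_G) = (93 - q_G)q_G - (44q_G).
∂π_G/∂q_G = 49 - 2q_G = 0, so q_G = 49/2.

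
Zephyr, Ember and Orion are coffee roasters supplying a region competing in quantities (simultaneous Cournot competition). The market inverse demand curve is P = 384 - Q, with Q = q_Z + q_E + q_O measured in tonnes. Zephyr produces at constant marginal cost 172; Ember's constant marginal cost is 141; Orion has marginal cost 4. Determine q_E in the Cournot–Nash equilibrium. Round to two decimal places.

34.25

Zephyr's profit: π_Z = (384 - Q)q_Z - (172q_Z). Setting ∂π_Z/∂q_Z = 0: 212 - 2q_Z - (q_E + q_O) = 0.
Ember's profit: π_E = (384 - Q)q_E - (141q_E). Setting ∂π_E/∂q_E = 0: 243 - 2q_E - (q_Z + q_O) = 0.
Orion's profit: π_O = (384 - Q)q_O - (4q_O). Setting ∂π_O/∂q_O = 0: 380 - 2q_O - (q_Z + q_E) = 0.
Summing all 3 equations gives 835 − 4Q = 0, hence Q = 835/4.
Back-substituting: q_Z = (212 − 835/4) = 13/4, q_E = (243 − 835/4) = 137/4, q_O = (380 − 835/4) = 685/4.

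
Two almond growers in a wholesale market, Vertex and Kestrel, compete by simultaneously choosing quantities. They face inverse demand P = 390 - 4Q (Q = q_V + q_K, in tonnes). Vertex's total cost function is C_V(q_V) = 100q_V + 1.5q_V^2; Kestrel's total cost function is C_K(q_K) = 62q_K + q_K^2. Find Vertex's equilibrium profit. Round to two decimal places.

Vertex's profit: π_V = (390 - 4Q)q_V - (100q_V + (3/2)q_V²). Setting ∂π_V/∂q_V = 0: 290 - 11q_V - 4(q_K) = 0.
Kestrel's first-order condition: 328 - 10q_K - 4(q_V) = 0.
Rearranging gives the reaction functions q_V = (290 - 4q_K)/11 and q_K = (328 - 4q_V)/10.
Solving the pair: q_V = 794/47, q_K = 1224/47.
Price P = 390 - 4·42.9362 = 218.2553.
Vertex's profit: 218.2553·(794/47) - 100·(794/47) - (3/2)(794/47)² = 1569.6686.

1569.67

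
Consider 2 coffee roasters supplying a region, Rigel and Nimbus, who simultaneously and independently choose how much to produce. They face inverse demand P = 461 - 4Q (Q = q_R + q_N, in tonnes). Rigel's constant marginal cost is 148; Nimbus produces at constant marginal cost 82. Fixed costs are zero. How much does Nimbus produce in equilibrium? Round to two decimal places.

Rigel's profit: π_R = (461 - 4Q)q_R - (148q_R). Setting ∂π_R/∂q_R = 0: 313 - 8q_R - 4(q_N) = 0.
Nimbus's first-order condition: 379 - 8q_N - 4(q_R) = 0.
Rearranging gives the reaction functions q_R = (313 - 4q_N)/8 and q_N = (379 - 4q_R)/8.
Solving the pair: q_R = 247/12, q_N = 445/12.

37.08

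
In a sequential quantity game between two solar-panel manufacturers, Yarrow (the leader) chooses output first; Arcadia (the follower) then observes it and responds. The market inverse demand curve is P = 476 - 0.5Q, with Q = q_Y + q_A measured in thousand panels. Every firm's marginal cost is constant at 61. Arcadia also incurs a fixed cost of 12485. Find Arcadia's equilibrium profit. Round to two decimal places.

The follower Arcadia best-responds to any q_Y: π_A = (476 - 0.5Q)q_A - 61q_A.
Setting the follower's marginal profit to zero, 415 - (1/2)q_Y - q_A = 0, i.e. q_A = (415 - (1/2)q_Y).
Yarrow substitutes q_A(q_Y) into its own profit: π_Y = q_Y(476 - (1/2)q_Y - (415 - (1/2)q_Y)/2) - 61q_Y = (537/2 - (1/4)q_Y)q_Y - 61q_Y.
Maximising: ∂π_Y/∂q_Y = 415/2 - (1/2)q_Y = 0, giving q_Y = 415.
Then q_A = (415 - (1/2)·415) = 415/2.
Price P = 476 - (1/2)·(1245/2) = 659/4.
Arcadia's profit: (659/4 - 61)·(415/2) - 12485 = 9043.1250.

9043.13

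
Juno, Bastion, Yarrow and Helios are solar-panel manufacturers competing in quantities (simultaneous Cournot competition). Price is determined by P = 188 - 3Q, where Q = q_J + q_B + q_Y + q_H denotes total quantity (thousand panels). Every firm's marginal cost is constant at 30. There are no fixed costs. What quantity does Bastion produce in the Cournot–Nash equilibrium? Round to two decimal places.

A representative firm's profit is π_i = q_i(188 - 3Q) - 30q_i.
First-order condition (treating rivals' output as given): 158 - 6q_i - 3·Σ_{j≠i} q_j = 0.
By symmetry each firm produces the same amount; substituting Σ_{j≠i} q_j = 3q_i yields q_i = 158/15.

10.53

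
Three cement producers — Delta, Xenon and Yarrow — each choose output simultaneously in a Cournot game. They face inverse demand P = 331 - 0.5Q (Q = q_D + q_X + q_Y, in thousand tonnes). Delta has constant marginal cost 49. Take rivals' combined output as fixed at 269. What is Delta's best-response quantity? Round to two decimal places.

147.50

With rivals' combined output fixed at 269, Delta's profit is π_D = (331 - (1/2)·269 - (1/2)q_D)q_D - (49q_D) = (393/2 - (1/2)q_D)q_D - (49q_D).
∂π_D/∂q_D = 295/2 - q_D = 0, so q_D = 295/2.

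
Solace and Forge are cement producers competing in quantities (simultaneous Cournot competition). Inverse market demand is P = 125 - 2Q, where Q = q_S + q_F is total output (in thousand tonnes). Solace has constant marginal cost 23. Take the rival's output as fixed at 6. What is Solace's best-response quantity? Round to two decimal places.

22.50

With the rival's output fixed at 6, Solace's profit is π_S = (125 - 2·6 - 2q_S)q_S - (23q_S) = (113 - 2q_S)q_S - (23q_S).
∂π_S/∂q_S = 90 - 4q_S = 0, so q_S = 45/2.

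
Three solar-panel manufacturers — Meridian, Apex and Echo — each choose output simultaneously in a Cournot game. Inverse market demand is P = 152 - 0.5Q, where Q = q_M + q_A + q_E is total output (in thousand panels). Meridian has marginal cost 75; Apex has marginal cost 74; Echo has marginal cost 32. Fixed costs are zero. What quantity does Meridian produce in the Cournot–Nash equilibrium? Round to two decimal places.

Meridian's profit: π_M = (152 - 0.5Q)q_M - (75q_M). Setting ∂π_M/∂q_M = 0: 77 - q_M - (1/2)(q_A + q_E) = 0.
Apex's profit: π_A = (152 - 0.5Q)q_A - (74q_A). Setting ∂π_A/∂q_A = 0: 78 - q_A - (1/2)(q_M + q_E) = 0.
Echo's profit: π_E = (152 - 0.5Q)q_E - (32q_E). Setting ∂π_E/∂q_E = 0: 120 - q_E - (1/2)(q_M + q_A) = 0.
Summing all 3 equations gives 275 − 2Q = 0, hence Q = 275/2.
Back-substituting: q_M = (77 − 275/4)/(1/2) = 33/2, q_A = (78 − 275/4)/(1/2) = 37/2, q_E = (120 − 275/4)/(1/2) = 205/2.

16.50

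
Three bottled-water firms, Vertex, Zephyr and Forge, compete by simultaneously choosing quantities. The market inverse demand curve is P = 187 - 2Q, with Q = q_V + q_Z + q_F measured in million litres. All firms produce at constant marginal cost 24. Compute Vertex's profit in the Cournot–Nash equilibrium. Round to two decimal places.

Each firm earns π_i = (187 - 2Q)q_i - 24q_i.
First-order condition (treating rivals' output as given): 163 - 4q_i - 2·Σ_{j≠i} q_j = 0.
With identical firms every q_j equals q_i, so Σ_{j≠i} q_j = 2q_i and 163 = 8q_i, giving q_i = 163/8.
Price P = 187 - 2·(489/8) = 259/4.
Vertex's profit: (259/4 - 24)·(163/8) = 830.2813.

830.28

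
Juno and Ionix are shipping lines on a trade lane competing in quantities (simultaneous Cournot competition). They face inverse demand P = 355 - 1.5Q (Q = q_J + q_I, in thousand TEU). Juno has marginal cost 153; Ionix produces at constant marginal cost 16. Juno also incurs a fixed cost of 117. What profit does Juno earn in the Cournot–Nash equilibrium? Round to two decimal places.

195.96

Juno's profit: π_J = (355 - 1.5Q)q_J - (153q_J). Setting ∂π_J/∂q_J = 0: 202 - 3q_J - (3/2)(q_I) = 0.
Ionix's profit: π_I = (355 - 1.5Q)q_I - (16q_I). Setting ∂π_I/∂q_I = 0: 339 - 3q_I - (3/2)(q_J) = 0.
So q_J = (202 - (3/2)q_I)/3 and q_I = (339 - (3/2)q_J)/3.
Solving the pair: q_J = 130/9, q_I = 952/9.
Price P = 355 - (3/2)·(1082/9) = 524/3.
Juno's profit: (524/3 - 153)·(130/9) - 117 = 195.9630.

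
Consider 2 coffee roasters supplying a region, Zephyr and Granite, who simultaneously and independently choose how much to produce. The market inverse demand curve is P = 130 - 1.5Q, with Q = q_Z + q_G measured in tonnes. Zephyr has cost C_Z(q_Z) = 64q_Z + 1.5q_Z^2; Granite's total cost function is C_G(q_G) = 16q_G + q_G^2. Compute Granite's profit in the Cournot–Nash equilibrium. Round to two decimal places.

1111.03

Zephyr's profit: π_Z = (130 - 1.5Q)q_Z - (64q_Z + (3/2)q_Z²). Setting ∂π_Z/∂q_Z = 0: 66 - 6q_Z - (3/2)(q_G) = 0.
Granite's first-order condition: 114 - 5q_G - (3/2)(q_Z) = 0.
So q_Z = (66 - (3/2)q_G)/6 and q_G = (114 - (3/2)q_Z)/5.
Substituting one into the other gives q_Z = 212/37 and q_G = 780/37.
Price P = 130 - (3/2)·(992/37) = 89.7838.
Granite's profit: 89.7838·(780/37) - 16·(780/37) - (780/37)² = 1111.0299.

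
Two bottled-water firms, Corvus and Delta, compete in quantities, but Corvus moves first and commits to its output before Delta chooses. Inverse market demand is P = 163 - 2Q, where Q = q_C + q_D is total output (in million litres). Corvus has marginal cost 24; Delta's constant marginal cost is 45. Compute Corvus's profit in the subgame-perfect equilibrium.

1600

Solve by backward induction. Given q_C, the follower Delta maximises π_D = (163 - 2q_C - 2q_D)q_D - 45q_D.
Follower FOC: 118 - 2q_C - 4q_D = 0, so q_D(q_C) = (118 - 2q_C)/4.
Corvus substitutes q_D(q_C) into its own profit: π_C = q_C(163 - 2q_C - (118 - 2q_C)/2) - 24q_C = (104 - q_C)q_C - 24q_C.
Leader FOC: 80 - 2q_C = 0, so q_C = 40.
Then q_D = (118 - 2·40)/4 = 19/2.
Price P = 163 - 2·(99/2) = 64.
Corvus's profit: (64 - 24)·40 = 1600.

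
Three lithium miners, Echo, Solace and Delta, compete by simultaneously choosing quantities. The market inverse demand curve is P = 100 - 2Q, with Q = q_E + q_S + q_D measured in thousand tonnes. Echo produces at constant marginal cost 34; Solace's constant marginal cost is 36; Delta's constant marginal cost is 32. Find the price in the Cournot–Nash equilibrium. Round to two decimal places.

Echo's profit: π_E = (100 - 2Q)q_E - (34q_E). Setting ∂π_E/∂q_E = 0: 66 - 4q_E - 2(q_S + q_D) = 0.
Solace's profit: π_S = (100 - 2Q)q_S - (36q_S). Setting ∂π_S/∂q_S = 0: 64 - 4q_S - 2(q_E + q_D) = 0.
Delta's profit: π_D = (100 - 2Q)q_D - (32q_D). Setting ∂π_D/∂q_D = 0: 68 - 4q_D - 2(q_E + q_S) = 0.
Summing all 3 equations gives 198 − 8Q = 0, hence Q = 99/4.
Back-substituting: q_E = (66 − 99/2)/2 = 33/4, q_S = (64 − 99/2)/2 = 29/4, q_D = (68 − 99/2)/2 = 37/4.
Total output Q = 99/4, so price P = 100 - 2·(99/4) = 101/2.

50.50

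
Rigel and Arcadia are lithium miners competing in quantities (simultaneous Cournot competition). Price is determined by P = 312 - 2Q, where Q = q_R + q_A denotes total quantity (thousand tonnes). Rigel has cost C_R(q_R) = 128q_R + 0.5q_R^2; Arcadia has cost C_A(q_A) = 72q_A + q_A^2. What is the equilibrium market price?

Rigel's profit: π_R = (312 - 2Q)q_R - (128q_R + (1/2)q_R²). Setting ∂π_R/∂q_R = 0: 184 - 5q_R - 2(q_A) = 0.
Arcadia's first-order condition: 240 - 6q_A - 2(q_R) = 0.
Rearranging gives the reaction functions q_R = (184 - 2q_A)/5 and q_A = (240 - 2q_R)/6.
Solving the pair: q_R = 24, q_A = 32.
Total output Q = 56, so price P = 312 - 2·56 = 200.

200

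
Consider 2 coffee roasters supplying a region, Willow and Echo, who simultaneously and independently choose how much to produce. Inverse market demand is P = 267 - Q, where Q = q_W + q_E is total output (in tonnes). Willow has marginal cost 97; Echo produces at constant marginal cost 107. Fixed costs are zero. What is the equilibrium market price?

157

Willow's profit: π_W = (267 - Q)q_W - (97q_W). Setting ∂π_W/∂q_W = 0: 170 - 2q_W - (q_E) = 0.
Echo's profit: π_E = (267 - Q)q_E - (107q_E). Setting ∂π_E/∂q_E = 0: 160 - 2q_E - (q_W) = 0.
So q_W = (170 - q_E)/2 and q_E = (160 - q_W)/2.
Solving the pair: q_W = 60, q_E = 50.
Total output Q = 110, so price P = 267 - 110 = 157.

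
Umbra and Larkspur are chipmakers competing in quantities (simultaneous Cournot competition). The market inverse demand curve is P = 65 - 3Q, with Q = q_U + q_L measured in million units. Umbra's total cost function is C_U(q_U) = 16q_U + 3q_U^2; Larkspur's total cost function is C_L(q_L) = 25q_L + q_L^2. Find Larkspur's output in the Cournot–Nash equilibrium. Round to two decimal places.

Umbra's profit: π_U = (65 - 3Q)q_U - (16q_U + 3q_U²). Setting ∂π_U/∂q_U = 0: 49 - 12q_U - 3(q_L) = 0.
Larkspur's profit: π_L = (65 - 3Q)q_L - (25q_L + q_L²). Setting ∂π_L/∂q_L = 0: 40 - 8q_L - 3(q_U) = 0.
Rearranging gives the reaction functions q_U = (49 - 3q_L)/12 and q_L = (40 - 3q_U)/8.
Solving the pair: q_U = 272/87, q_L = 111/29.

3.83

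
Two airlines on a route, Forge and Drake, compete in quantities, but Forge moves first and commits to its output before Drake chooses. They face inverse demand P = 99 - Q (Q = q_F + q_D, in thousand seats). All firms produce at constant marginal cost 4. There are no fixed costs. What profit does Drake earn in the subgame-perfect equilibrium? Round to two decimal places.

564.06

Solve by backward induction. Given q_F, the follower Drake maximises π_D = (99 - q_F - q_D)q_D - 4q_D.
Setting the follower's marginal profit to zero, 95 - q_F - 2q_D = 0, i.e. q_D = (95 - q_F)/2.
The leader anticipates this reaction. Substituting into P = 99 - Q gives P = 103/2 - (1/2)q_F, so π_F = (103/2 - (1/2)q_F)q_F - 4q_F.
Leader FOC: 95/2 - q_F = 0, so q_F = 95/2.
Then q_D = (95 - 95/2)/2 = 95/4.
Price P = 99 - 285/4 = 111/4.
Drake's profit: (111/4 - 4)·(95/4) = 564.0625.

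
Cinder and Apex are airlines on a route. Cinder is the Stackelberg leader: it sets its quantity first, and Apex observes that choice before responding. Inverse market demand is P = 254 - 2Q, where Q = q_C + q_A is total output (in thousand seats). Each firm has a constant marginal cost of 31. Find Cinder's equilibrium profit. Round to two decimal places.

The follower Apex best-responds to any q_C: π_A = (254 - 2Q)q_A - 31q_A.
Setting the follower's marginal profit to zero, 223 - 2q_C - 4q_A = 0, i.e. q_A = (223 - 2q_C)/4.
The leader anticipates this reaction. Substituting into P = 254 - 2Q gives P = 285/2 - q_C, so π_C = (285/2 - q_C)q_C - 31q_C.
Leader FOC: 223/2 - 2q_C = 0, so q_C = 223/4.
Then q_A = (223 - 2·(223/4))/4 = 223/8.
Price P = 254 - 2·(669/8) = 347/4.
Cinder's profit: (347/4 - 31)·(223/4) = 3108.0625.

3108.06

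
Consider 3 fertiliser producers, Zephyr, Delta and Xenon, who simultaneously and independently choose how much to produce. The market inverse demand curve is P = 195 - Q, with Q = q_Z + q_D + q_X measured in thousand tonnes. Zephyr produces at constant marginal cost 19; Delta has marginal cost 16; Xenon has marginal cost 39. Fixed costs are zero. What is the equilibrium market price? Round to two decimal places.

67.25

Zephyr's profit: π_Z = (195 - Q)q_Z - (19q_Z). Setting ∂π_Z/∂q_Z = 0: 176 - 2q_Z - (q_D + q_X) = 0.
Delta's profit: π_D = (195 - Q)q_D - (16q_D). Setting ∂π_D/∂q_D = 0: 179 - 2q_D - (q_Z + q_X) = 0.
Xenon's profit: π_X = (195 - Q)q_X - (39q_X). Setting ∂π_X/∂q_X = 0: 156 - 2q_X - (q_Z + q_D) = 0.
Summing all 3 equations gives 511 − 4Q = 0, hence Q = 511/4.
Back-substituting: q_Z = (176 − 511/4) = 193/4, q_D = (179 − 511/4) = 205/4, q_X = (156 − 511/4) = 113/4.
Total output Q = 511/4, so price P = 195 - 511/4 = 269/4.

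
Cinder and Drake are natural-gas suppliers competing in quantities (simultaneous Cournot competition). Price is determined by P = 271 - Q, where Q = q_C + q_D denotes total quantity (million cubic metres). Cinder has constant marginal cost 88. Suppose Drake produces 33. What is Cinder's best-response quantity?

75

With the rival's output fixed at 33, Cinder's profit is π_C = (271 - 33 - q_C)q_C - (88q_C) = (238 - q_C)q_C - (88q_C).
∂π_C/∂q_C = 150 - 2q_C = 0, so q_C = 75.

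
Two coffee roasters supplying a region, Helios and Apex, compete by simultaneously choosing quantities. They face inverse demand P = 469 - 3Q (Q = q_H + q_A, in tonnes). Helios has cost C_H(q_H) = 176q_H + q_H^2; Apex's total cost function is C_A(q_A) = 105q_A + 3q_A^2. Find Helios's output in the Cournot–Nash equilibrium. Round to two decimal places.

27.86

Helios's profit: π_H = (469 - 3Q)q_H - (176q_H + q_H²). Setting ∂π_H/∂q_H = 0: 293 - 8q_H - 3(q_A) = 0.
Apex's profit: π_A = (469 - 3Q)q_A - (105q_A + 3q_A²). Setting ∂π_A/∂q_A = 0: 364 - 12q_A - 3(q_H) = 0.
So q_H = (293 - 3q_A)/8 and q_A = (364 - 3q_H)/12.
Solving the pair: q_H = 808/29, q_A = 23.3678.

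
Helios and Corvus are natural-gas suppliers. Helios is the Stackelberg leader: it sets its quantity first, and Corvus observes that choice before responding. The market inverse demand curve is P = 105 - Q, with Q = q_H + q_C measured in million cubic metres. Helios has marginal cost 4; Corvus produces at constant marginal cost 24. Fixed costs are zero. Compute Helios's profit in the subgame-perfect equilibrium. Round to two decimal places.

The follower Corvus best-responds to any q_H: π_C = (105 - Q)q_C - 24q_C.
Setting the follower's marginal profit to zero, 81 - q_H - 2q_C = 0, i.e. q_C = (81 - q_H)/2.
The leader anticipates this reaction. Substituting into P = 105 - Q gives P = 129/2 - (1/2)q_H, so π_H = (129/2 - (1/2)q_H)q_H - 4q_H.
Maximising: ∂π_H/∂q_H = 121/2 - q_H = 0, giving q_H = 121/2.
Then q_C = (81 - 121/2)/2 = 41/4.
Price P = 105 - 283/4 = 137/4.
Helios's profit: (137/4 - 4)·(121/2) = 1830.1250.

1830.13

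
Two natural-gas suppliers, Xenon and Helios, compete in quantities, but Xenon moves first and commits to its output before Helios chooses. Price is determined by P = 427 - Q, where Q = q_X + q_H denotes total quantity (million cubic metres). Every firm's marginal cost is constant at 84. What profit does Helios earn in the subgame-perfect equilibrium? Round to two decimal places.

Solve by backward induction. Given q_X, the follower Helios maximises π_H = (427 - q_X - q_H)q_H - 84q_H.
∂π_H/∂q_H = 343 - q_X - 2q_H = 0 gives the reaction function q_H = (343 - q_X)/2.
Xenon substitutes q_H(q_X) into its own profit: π_X = q_X(427 - q_X - (343 - q_X)/2) - 84q_X = (511/2 - (1/2)q_X)q_X - 84q_X.
Maximising: ∂π_X/∂q_X = 343/2 - q_X = 0, giving q_X = 343/2.
Then q_H = (343 - 343/2)/2 = 343/4.
Price P = 427 - 1029/4 = 679/4.
Helios's profit: (679/4 - 84)·(343/4) = 7353.0625.

7353.06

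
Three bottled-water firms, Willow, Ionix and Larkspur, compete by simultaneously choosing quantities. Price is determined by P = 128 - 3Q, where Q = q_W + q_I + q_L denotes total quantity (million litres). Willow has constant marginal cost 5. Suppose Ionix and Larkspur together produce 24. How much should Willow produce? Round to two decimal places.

8.50

With rivals' combined output fixed at 24, Willow's profit is π_W = (128 - 3·24 - 3q_W)q_W - (5q_W) = (56 - 3q_W)q_W - (5q_W).
∂π_W/∂q_W = 51 - 6q_W = 0, so q_W = 17/2.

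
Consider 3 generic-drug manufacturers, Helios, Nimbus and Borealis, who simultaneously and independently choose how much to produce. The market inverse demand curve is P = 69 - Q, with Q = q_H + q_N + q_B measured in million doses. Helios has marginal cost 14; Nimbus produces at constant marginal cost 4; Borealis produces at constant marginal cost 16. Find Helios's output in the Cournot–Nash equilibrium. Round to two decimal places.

Helios's profit: π_H = (69 - Q)q_H - (14q_H). Setting ∂π_H/∂q_H = 0: 55 - 2q_H - (q_N + q_B) = 0.
Nimbus's first-order condition: 65 - 2q_N - (q_H + q_B) = 0.
Borealis's profit: π_B = (69 - Q)q_B - (16q_B). Setting ∂π_B/∂q_B = 0: 53 - 2q_B - (q_H + q_N) = 0.
Summing all 3 equations gives 173 − 4Q = 0, hence Q = 173/4.
Back-substituting: q_H = (55 − 173/4) = 47/4, q_N = (65 − 173/4) = 87/4, q_B = (53 − 173/4) = 39/4.

11.75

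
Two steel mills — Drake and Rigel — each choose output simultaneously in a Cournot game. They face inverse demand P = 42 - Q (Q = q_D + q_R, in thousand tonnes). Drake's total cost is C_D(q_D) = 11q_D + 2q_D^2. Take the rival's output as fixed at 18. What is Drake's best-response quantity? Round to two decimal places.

With the rival's output fixed at 18, Drake's profit is π_D = (42 - 18 - q_D)q_D - (11q_D + 2q_D²) = (24 - q_D)q_D - (11q_D + 2q_D²).
∂π_D/∂q_D = 13 - 6q_D = 0, so q_D = 13/6.

2.17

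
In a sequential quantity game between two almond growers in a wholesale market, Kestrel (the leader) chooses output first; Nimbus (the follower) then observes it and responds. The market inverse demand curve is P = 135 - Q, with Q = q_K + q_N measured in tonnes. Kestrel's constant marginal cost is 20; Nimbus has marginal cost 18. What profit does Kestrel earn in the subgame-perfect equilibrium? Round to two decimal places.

The follower Nimbus best-responds to any q_K: π_N = (135 - Q)q_N - 18q_N.
Setting the follower's marginal profit to zero, 117 - q_K - 2q_N = 0, i.e. q_N = (117 - q_K)/2.
Kestrel substitutes q_N(q_K) into its own profit: π_K = q_K(135 - q_K - (117 - q_K)/2) - 20q_K = (153/2 - (1/2)q_K)q_K - 20q_K.
The leader's first-order condition 113/2 - q_K = 0 yields q_K = 113/2.
Then q_N = (117 - 113/2)/2 = 121/4.
Price P = 135 - 347/4 = 193/4.
Kestrel's profit: (193/4 - 20)·(113/2) = 1596.1250.

1596.13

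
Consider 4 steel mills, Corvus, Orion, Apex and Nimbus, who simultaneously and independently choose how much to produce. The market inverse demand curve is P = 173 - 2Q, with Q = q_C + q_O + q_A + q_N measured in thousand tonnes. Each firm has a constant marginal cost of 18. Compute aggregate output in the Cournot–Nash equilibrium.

A representative firm's profit is π_i = q_i(173 - 2Q) - 18q_i.
First-order condition (treating rivals' output as given): 155 - 4q_i - 2·Σ_{j≠i} q_j = 0.
With identical firms every q_j equals q_i, so Σ_{j≠i} q_j = 3q_i and 155 = 10q_i, giving q_i = 31/2.
Total output Q = 31/2 + 31/2 + 31/2 + 31/2 = 62.

62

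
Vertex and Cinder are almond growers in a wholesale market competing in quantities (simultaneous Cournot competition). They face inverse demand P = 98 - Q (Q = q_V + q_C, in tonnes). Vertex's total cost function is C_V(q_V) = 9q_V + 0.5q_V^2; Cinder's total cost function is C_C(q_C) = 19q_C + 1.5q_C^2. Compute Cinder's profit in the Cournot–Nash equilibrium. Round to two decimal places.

Vertex's profit: π_V = (98 - Q)q_V - (9q_V + (1/2)q_V²). Setting ∂π_V/∂q_V = 0: 89 - 3q_V - (q_C) = 0.
Cinder's profit: π_C = (98 - Q)q_C - (19q_C + (3/2)q_C²). Setting ∂π_C/∂q_C = 0: 79 - 5q_C - (q_V) = 0.
Best responses: q_V = (89 - q_C)/3, q_C = (79 - q_V)/5.
Substituting one into the other gives q_V = 183/7 and q_C = 74/7.
Price P = 98 - 257/7 = 429/7.
Cinder's profit: (429/7)·(74/7) - 19·(74/7) - (3/2)(74/7)² = 279.3878.

279.39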